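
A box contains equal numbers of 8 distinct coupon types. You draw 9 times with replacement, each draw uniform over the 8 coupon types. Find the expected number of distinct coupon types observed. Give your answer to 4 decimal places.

Let Xⱼ=1 if type j appears at least once. P(Xⱼ=1) = 1 − ((8−1)/8)^9 = 93864121/134217728.
E[#distinct] = 8·93864121/134217728 = 93864121/16777216.
≈ 5.5947

5.5947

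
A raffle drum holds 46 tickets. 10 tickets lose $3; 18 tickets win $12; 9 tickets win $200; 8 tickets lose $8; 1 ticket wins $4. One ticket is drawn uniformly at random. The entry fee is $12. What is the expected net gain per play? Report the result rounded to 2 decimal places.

E[payout] = (10/46)·(-3) + (18/46)·12 + (9/46)·200 + (8/46)·(-8) + (1/46)·4 = 963/23
Expected profit = 963/23 − 12 = 687/23 ≈ $29.87

$29.87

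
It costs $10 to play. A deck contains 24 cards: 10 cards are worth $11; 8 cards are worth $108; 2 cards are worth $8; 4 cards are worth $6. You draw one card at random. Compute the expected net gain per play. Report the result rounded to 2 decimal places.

E[payout] = (10/24)·11 + (8/24)·108 + (2/24)·8 + (4/24)·6 = 169/4
Expected profit = 169/4 − 10 = 129/4 ≈ $32.25

$32.25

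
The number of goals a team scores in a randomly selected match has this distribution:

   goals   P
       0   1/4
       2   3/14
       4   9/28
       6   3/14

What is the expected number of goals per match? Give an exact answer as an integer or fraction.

3

E[X] = (1/4)·0 + (3/14)·2 + (9/28)·4 + (3/14)·6
     = 3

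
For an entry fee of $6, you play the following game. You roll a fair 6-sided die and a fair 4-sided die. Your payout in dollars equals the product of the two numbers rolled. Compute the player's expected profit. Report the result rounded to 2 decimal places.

$2.75

Distribution of the product of the two numbers rolled: 1 w.p. 1/24, 2 w.p. 1/12, 3 w.p. 1/12, 4 w.p. 1/8, 5 w.p. 1/24, 6 w.p. 1/8, …
E[payout] = (1/24)·1 + (1/12)·2 + (1/12)·3 + (1/8)·4 + (1/24)·5 + (1/8)·6 + (1/12)·8 + (1/24)·9 + (1/24)·10 + (1/8)·12 + (1/24)·15 + (1/24)·16 + (1/24)·18 + (1/24)·20 + (1/24)·24 = 35/4
Expected profit = 35/4 − 6 = 11/4 ≈ $2.75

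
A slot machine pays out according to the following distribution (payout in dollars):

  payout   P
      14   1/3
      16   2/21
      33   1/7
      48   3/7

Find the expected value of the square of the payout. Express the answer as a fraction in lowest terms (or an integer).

8629/7

E[X²] = (1/3)·196 + (2/21)·256 + (1/7)·1089 + (3/7)·2304
     = 8629/7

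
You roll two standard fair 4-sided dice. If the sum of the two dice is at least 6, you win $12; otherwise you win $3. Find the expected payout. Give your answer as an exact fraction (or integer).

51/8 dollars

E[payout] = (5/8)·3 + (3/8)·12 = 51/8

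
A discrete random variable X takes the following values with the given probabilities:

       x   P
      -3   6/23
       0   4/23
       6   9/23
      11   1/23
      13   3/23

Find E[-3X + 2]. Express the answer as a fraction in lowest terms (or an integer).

-212/23

E[-3x+2] = (6/23)·11 + (4/23)·2 + (9/23)·(-16) + (1/23)·(-31) + (3/23)·(-37)
     = -212/23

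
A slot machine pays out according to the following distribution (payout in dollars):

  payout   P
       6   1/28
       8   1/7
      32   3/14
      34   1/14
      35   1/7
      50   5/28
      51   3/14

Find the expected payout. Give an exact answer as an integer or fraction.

71/2 dollars

E[X] = (1/28)·6 + (1/7)·8 + (3/14)·32 + (1/14)·34 + (1/7)·35 + (5/28)·50 + (3/14)·51
     = 71/2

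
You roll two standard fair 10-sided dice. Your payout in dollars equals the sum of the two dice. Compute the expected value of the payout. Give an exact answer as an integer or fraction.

Distribution of the sum of the two dice: 2 w.p. 1/100, 3 w.p. 1/50, 4 w.p. 3/100, 5 w.p. 1/25, 6 w.p. 1/20, 7 w.p. 3/50, …
E[payout] = (1/100)·2 + (1/50)·3 + (3/100)·4 + (1/25)·5 + (1/20)·6 + (3/50)·7 + (7/100)·8 + (2/25)·9 + (9/100)·10 + (1/10)·11 + (9/100)·12 + (2/25)·13 + (7/100)·14 + (3/50)·15 + (1/20)·16 + (1/25)·17 + (3/100)·18 + (1/50)·19 + (1/100)·20 = 11

$11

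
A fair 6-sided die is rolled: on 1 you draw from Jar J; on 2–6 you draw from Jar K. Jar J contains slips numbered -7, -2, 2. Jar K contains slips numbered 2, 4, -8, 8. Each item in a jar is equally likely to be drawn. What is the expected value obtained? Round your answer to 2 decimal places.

E[X | Jar J] = (-7 − 2 + 2)/3 = -7/3
E[X | Jar K] = (2 + 4 − 8 + 8)/4 = 3/2
E[X] = (1/6)·(-7/3) + (5/6)·3/2 = 31/36 ≈ 0.86

0.86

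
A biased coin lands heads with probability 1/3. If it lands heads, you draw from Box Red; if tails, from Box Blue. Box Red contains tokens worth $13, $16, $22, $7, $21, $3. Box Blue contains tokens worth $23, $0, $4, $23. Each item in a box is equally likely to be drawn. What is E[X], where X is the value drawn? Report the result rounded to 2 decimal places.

E[X | Box Red] = (13 + 16 + 22 + 7 + 21 + 3)/6 = 41/3
E[X | Box Blue] = (23 + 0 + 4 + 23)/4 = 25/2
E[X] = (1/3)·41/3 + (2/3)·25/2 = 116/9 ≈ 12.89

$12.89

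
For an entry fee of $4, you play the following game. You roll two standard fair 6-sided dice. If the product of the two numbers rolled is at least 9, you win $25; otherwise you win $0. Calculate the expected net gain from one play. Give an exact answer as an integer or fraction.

E[payout] = (4/9)·0 + (5/9)·25 = 125/9
Expected profit = 125/9 − 4 = 89/9

89/9 dollars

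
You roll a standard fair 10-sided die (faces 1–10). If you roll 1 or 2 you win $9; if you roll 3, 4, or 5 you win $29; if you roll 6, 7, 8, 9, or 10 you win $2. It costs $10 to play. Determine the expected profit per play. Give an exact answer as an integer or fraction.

E[payout] = (1/2)·2 + (1/5)·9 + (3/10)·29 = 23/2
Expected profit = 23/2 − 10 = 3/2

3/2 dollars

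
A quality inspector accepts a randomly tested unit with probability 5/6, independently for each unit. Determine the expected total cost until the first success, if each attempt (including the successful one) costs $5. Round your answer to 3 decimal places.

E[#attempts] = 1/p = 6/5; E[cost] = 5·6/5 = 6.
≈ 6.000

$6.000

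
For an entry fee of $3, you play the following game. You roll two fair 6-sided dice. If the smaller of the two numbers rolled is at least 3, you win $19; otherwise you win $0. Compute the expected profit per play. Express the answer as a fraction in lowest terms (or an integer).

E[payout] = (5/9)·0 + (4/9)·19 = 76/9
Expected profit = 76/9 − 3 = 49/9

49/9 dollars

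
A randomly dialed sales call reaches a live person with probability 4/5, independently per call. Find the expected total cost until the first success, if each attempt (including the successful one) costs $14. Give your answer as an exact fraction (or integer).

35/2 dollars

E[#attempts] = 1/p = 5/4; E[cost] = 14·5/4 = 35/2.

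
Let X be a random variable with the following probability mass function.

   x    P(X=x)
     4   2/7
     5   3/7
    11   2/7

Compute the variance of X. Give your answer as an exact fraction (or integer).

418/49

E[X] = (2/7)·4 + (3/7)·5 + (2/7)·11 = 45/7
E[X²] = (2/7)·16 + (3/7)·25 + (2/7)·121 = 349/7
Var(X) = 349/7 − (45/7)² = 418/49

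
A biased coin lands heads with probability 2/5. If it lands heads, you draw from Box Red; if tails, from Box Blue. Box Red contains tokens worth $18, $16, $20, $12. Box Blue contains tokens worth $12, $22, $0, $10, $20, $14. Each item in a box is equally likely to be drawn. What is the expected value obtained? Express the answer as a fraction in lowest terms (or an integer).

E[X | Box Red] = (18 + 16 + 20 + 12)/4 = 33/2
E[X | Box Blue] = (12 + 22 + 0 + 10 + 20 + 14)/6 = 13
E[X] = (2/5)·33/2 + (3/5)·13 = 72/5

72/5 dollars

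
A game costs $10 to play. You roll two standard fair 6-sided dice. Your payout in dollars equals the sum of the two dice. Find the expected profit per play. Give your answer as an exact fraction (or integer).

-$3

Distribution of the sum of the two dice: 2 w.p. 1/36, 3 w.p. 1/18, 4 w.p. 1/12, 5 w.p. 1/9, 6 w.p. 5/36, 7 w.p. 1/6, …
E[payout] = (1/36)·2 + (1/18)·3 + (1/12)·4 + (1/9)·5 + (5/36)·6 + (1/6)·7 + (5/36)·8 + (1/9)·9 + (1/12)·10 + (1/18)·11 + (1/36)·12 = 7
Expected profit = 7 − 10 = -3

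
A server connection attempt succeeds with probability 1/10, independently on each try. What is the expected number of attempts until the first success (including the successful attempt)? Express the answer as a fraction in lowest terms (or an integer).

For a geometric distribution, E[trials] = 1/p = 1/(1/10) = 10.

10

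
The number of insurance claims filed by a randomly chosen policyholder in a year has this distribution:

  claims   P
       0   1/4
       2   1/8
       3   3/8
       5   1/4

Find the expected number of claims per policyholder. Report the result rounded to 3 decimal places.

2.625

E[X] = (1/4)·0 + (1/8)·2 + (3/8)·3 + (1/4)·5
     = 21/8 ≈ 2.625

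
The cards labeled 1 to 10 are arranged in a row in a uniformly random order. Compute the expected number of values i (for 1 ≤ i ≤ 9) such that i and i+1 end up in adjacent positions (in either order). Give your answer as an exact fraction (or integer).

9/5

For each i ∈ {1,…,9}, let Xᵢ = 1 if i and i+1 are adjacent. P(Xᵢ=1) = 2·(10−1)!/10! = 2/10.
By linearity, E[ΣXᵢ] = (9)·(2/10) = 9/5.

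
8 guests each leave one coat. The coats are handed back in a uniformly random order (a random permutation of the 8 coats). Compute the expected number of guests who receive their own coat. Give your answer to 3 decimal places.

Let Xᵢ = 1 if person i gets their own coat. For each i, P(Xᵢ=1) = 1/8.
By linearity of expectation, E[X₁+…+X_8] = 8·(1/8) = 1.
≈ 1.000

1.000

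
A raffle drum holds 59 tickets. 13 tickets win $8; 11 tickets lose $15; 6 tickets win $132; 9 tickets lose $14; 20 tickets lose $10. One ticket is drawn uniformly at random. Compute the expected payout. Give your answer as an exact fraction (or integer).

405/59 dollars

E[payout] = (13/59)·8 + (11/59)·(-15) + (6/59)·132 + (9/59)·(-14) + (20/59)·(-10) = 405/59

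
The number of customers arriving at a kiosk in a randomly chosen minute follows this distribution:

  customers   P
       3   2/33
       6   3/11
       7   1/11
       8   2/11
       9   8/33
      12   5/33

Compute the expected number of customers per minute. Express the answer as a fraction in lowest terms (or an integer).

E[X] = (2/33)·3 + (3/11)·6 + (1/11)·7 + (2/11)·8 + (8/33)·9 + (5/33)·12
     = 87/11

87/11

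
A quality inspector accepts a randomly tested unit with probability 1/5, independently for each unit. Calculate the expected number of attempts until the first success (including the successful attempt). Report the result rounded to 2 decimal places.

For a geometric distribution, E[trials] = 1/p = 1/(1/5) = 5.
≈ 5.00

5.00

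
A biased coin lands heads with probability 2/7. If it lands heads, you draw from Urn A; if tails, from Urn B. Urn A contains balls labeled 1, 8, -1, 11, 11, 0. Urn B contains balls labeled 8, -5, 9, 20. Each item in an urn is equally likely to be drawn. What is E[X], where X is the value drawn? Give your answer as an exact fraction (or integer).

50/7

E[X | Urn A] = (1 + 8 − 1 + 11 + 11 + 0)/6 = 5
E[X | Urn B] = (8 − 5 + 9 + 20)/4 = 8
E[X] = (2/7)·5 + (5/7)·8 = 50/7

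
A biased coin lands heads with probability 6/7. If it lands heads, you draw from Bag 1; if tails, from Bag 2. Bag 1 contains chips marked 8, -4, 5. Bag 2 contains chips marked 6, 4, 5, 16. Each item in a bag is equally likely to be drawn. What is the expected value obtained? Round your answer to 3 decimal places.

3.679

E[X | Bag 1] = (8 − 4 + 5)/3 = 3
E[X | Bag 2] = (6 + 4 + 5 + 16)/4 = 31/4
E[X] = (6/7)·3 + (1/7)·31/4 = 103/28 ≈ 3.679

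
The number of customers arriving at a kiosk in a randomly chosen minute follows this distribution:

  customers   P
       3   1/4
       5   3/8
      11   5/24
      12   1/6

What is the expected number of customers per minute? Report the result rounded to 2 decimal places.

E[X] = (1/4)·3 + (3/8)·5 + (5/24)·11 + (1/6)·12
     = 83/12 ≈ 6.92

6.92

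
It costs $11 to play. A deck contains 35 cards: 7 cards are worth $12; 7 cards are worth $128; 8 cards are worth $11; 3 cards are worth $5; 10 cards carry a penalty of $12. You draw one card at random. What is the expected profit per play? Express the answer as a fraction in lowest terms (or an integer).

578/35 dollars

E[payout] = (7/35)·12 + (7/35)·128 + (8/35)·11 + (3/35)·5 + (10/35)·(-12) = 963/35
Expected profit = 963/35 − 11 = 578/35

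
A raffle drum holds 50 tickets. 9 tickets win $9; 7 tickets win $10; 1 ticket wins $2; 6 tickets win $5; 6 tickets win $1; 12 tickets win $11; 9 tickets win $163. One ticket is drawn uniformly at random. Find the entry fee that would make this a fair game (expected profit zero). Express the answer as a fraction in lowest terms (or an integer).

894/25 dollars

E[payout] = (9/50)·9 + (7/50)·10 + (1/50)·2 + (6/50)·5 + (6/50)·1 + (12/50)·11 + (9/50)·163 = 894/25
Fair fee = E[payout] = 894/25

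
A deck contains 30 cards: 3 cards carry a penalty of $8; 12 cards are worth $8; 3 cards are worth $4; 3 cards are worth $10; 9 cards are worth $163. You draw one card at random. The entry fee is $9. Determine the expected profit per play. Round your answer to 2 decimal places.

$43.70

E[payout] = (3/30)·(-8) + (12/30)·8 + (3/30)·4 + (3/30)·10 + (9/30)·163 = 527/10
Expected profit = 527/10 − 9 = 437/10 ≈ $43.70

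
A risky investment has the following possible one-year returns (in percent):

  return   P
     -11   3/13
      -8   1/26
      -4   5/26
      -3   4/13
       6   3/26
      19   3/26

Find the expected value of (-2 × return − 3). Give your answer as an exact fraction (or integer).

4/13

E[-2x-3] = (3/13)·19 + (1/26)·13 + (5/26)·5 + (4/13)·3 + (3/26)·(-15) + (3/26)·(-41)
     = 4/13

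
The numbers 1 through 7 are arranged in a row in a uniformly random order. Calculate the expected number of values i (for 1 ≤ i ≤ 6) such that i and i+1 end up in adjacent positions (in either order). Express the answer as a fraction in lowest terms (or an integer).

For each i ∈ {1,…,6}, let Xᵢ = 1 if i and i+1 are adjacent. P(Xᵢ=1) = 2·(7−1)!/7! = 2/7.
By linearity, E[ΣXᵢ] = (6)·(2/7) = 12/7.

12/7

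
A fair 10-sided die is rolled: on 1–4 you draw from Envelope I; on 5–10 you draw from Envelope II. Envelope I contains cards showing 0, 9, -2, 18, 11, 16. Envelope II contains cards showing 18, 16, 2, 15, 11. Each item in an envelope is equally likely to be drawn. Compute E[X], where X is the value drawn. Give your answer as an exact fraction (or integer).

E[X | Envelope I] = (0 + 9 − 2 + 18 + 11 + 16)/6 = 26/3
E[X | Envelope II] = (18 + 16 + 2 + 15 + 11)/5 = 62/5
E[X] = (2/5)·26/3 + (3/5)·62/5 = 818/75

818/75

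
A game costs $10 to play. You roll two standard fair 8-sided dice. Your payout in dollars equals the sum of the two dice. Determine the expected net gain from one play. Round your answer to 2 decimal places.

-$1.00

Distribution of the sum of the two dice: 2 w.p. 1/64, 3 w.p. 1/32, 4 w.p. 3/64, 5 w.p. 1/16, 6 w.p. 5/64, 7 w.p. 3/32, …
E[payout] = (1/64)·2 + (1/32)·3 + (3/64)·4 + (1/16)·5 + (5/64)·6 + (3/32)·7 + (7/64)·8 + (1/8)·9 + (7/64)·10 + (3/32)·11 + (5/64)·12 + (1/16)·13 + (3/64)·14 + (1/32)·15 + (1/64)·16 = 9
Expected profit = 9 − 10 = -1 ≈ -$1.00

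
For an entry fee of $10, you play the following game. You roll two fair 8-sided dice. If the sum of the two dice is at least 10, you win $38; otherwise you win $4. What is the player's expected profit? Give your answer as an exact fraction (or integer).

71/8 dollars

E[payout] = (9/16)·4 + (7/16)·38 = 151/8
Expected profit = 151/8 − 10 = 71/8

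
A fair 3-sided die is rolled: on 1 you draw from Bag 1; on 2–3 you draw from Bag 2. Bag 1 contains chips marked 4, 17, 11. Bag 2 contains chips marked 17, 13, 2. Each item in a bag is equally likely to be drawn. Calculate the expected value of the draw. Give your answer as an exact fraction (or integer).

32/3

E[X | Bag 1] = (4 + 17 + 11)/3 = 32/3
E[X | Bag 2] = (17 + 13 + 2)/3 = 32/3
E[X] = (1/3)·32/3 + (2/3)·32/3 = 32/3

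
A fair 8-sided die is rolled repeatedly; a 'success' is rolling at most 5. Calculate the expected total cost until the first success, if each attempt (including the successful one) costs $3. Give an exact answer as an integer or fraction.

E[#attempts] = 1/p = 8/5; E[cost] = 3·8/5 = 24/5.

24/5 dollars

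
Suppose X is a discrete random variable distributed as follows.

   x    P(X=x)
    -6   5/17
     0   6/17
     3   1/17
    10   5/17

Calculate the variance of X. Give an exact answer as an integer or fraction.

11184/289

E[X] = (5/17)·(-6) + (6/17)·0 + (1/17)·3 + (5/17)·10 = 23/17
E[X²] = (5/17)·36 + (6/17)·0 + (1/17)·9 + (5/17)·100 = 689/17
Var(X) = 689/17 − (23/17)² = 11184/289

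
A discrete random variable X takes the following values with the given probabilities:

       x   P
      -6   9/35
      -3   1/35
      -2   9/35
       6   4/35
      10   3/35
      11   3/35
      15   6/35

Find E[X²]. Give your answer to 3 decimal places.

72.171

E[X²] = (9/35)·36 + (1/35)·9 + (9/35)·4 + (4/35)·36 + (3/35)·100 + (3/35)·121 + (6/35)·225
     = 2526/35 ≈ 72.171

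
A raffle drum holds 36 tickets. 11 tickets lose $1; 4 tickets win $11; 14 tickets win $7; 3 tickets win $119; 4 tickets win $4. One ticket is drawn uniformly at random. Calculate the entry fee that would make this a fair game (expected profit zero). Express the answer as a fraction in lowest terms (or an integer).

$14

E[payout] = (11/36)·(-1) + (4/36)·11 + (14/36)·7 + (3/36)·119 + (4/36)·4 = 14
Fair fee = E[payout] = 14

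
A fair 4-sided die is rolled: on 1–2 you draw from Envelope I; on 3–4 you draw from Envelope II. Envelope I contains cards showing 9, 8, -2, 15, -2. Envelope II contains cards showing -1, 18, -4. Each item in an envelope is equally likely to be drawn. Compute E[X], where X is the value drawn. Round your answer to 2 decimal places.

4.97

E[X | Envelope I] = (9 + 8 − 2 + 15 − 2)/5 = 28/5
E[X | Envelope II] = (-1 + 18 − 4)/3 = 13/3
E[X] = (1/2)·28/5 + (1/2)·13/3 = 149/30 ≈ 4.97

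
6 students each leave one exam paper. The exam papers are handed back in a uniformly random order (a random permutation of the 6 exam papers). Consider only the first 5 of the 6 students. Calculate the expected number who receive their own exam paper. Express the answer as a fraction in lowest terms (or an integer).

Let Xᵢ = 1 if person i gets their own exam paper. For each i, P(Xᵢ=1) = 1/6.
By linearity of expectation, E[X₁+…+X_5] = 5·(1/6) = 5/6.

5/6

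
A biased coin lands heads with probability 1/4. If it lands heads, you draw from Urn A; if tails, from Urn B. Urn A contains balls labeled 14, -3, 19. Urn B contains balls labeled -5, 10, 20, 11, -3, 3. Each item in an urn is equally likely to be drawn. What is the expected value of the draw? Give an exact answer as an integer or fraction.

7

E[X | Urn A] = (14 − 3 + 19)/3 = 10
E[X | Urn B] = (-5 + 10 + 20 + 11 − 3 + 3)/6 = 6
E[X] = (1/4)·10 + (3/4)·6 = 7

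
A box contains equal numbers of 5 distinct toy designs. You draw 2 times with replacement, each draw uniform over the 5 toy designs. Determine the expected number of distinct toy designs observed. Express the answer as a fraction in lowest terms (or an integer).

9/5

Let Xⱼ=1 if type j appears at least once. P(Xⱼ=1) = 1 − ((5−1)/5)^2 = 9/25.
E[#distinct] = 5·9/25 = 9/5.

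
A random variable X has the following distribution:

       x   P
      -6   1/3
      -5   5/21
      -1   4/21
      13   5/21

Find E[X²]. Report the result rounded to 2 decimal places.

E[X²] = (1/3)·36 + (5/21)·25 + (4/21)·1 + (5/21)·169
     = 1226/21 ≈ 58.38

58.38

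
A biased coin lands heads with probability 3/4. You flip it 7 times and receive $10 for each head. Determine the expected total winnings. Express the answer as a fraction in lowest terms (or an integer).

105/2 dollars

E[#heads] = 7·3/4 = 21/4 (linearity over flips).
E[winnings] = 10·21/4 = 105/2.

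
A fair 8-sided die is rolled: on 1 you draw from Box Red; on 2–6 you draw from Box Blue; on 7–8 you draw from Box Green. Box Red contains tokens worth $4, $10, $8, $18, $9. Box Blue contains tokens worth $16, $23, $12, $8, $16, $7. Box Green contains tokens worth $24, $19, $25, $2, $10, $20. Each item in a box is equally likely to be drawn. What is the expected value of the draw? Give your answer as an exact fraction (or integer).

E[X | Box Red] = (4 + 10 + 8 + 18 + 9)/5 = 49/5
E[X | Box Blue] = (16 + 23 + 12 + 8 + 16 + 7)/6 = 41/3
E[X | Box Green] = (24 + 19 + 25 + 2 + 10 + 20)/6 = 50/3
E[X] = (1/8)·49/5 + (5/8)·41/3 + (1/4)·50/3 = 209/15

209/15 dollars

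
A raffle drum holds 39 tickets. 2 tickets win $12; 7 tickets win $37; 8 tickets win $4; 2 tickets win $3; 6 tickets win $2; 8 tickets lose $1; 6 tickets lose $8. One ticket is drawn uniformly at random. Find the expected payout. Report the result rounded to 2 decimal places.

E[payout] = (2/39)·12 + (7/39)·37 + (8/39)·4 + (2/39)·3 + (6/39)·2 + (8/39)·(-1) + (6/39)·(-8) = 277/39
≈ $7.10

$7.10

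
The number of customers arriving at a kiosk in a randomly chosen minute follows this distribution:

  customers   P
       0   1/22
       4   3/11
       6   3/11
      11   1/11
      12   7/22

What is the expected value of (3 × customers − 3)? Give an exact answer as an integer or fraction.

216/11

E[3x-3] = (1/22)·(-3) + (3/11)·9 + (3/11)·15 + (1/11)·30 + (7/22)·33
     = 216/11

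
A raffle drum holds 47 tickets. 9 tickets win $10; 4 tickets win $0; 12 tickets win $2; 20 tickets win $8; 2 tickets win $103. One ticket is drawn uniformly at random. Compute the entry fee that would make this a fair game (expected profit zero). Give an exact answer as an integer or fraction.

E[payout] = (9/47)·10 + (4/47)·0 + (12/47)·2 + (20/47)·8 + (2/47)·103 = 480/47
Fair fee = E[payout] = 480/47

480/47 dollars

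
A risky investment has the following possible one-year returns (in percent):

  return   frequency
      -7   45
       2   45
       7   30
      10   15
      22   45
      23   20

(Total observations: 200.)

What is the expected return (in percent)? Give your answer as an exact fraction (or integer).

317/40

Total = 200, so P(return=-7) = 45/200, etc.
E[X] = (9/40)·(-7) + (9/40)·2 + (3/20)·7 + (3/40)·10 + (9/40)·22 + (1/10)·23
     = 317/40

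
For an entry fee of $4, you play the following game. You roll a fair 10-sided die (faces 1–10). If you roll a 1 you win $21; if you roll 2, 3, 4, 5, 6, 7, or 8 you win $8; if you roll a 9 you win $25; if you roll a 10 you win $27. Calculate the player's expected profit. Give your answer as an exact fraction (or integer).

E[payout] = (7/10)·8 + (1/10)·21 + (1/10)·25 + (1/10)·27 = 129/10
Expected profit = 129/10 − 4 = 89/10

89/10 dollars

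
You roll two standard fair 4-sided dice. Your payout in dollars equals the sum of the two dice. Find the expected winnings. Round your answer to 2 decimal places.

$5.00

Distribution of the sum of the two dice: 2 w.p. 1/16, 3 w.p. 1/8, 4 w.p. 3/16, 5 w.p. 1/4, 6 w.p. 3/16, 7 w.p. 1/8, …
E[payout] = (1/16)·2 + (1/8)·3 + (3/16)·4 + (1/4)·5 + (3/16)·6 + (1/8)·7 + (1/16)·8 = 5
≈ $5.00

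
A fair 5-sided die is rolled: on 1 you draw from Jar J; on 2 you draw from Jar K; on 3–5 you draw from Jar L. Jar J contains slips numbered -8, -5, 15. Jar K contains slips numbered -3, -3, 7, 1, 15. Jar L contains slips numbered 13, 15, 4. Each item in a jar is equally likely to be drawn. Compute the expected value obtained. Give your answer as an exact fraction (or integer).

541/75

E[X | Jar J] = (-8 − 5 + 15)/3 = 2/3
E[X | Jar K] = (-3 − 3 + 7 + 1 + 15)/5 = 17/5
E[X | Jar L] = (13 + 15 + 4)/3 = 32/3
E[X] = (1/5)·2/3 + (1/5)·17/5 + (3/5)·32/3 = 541/75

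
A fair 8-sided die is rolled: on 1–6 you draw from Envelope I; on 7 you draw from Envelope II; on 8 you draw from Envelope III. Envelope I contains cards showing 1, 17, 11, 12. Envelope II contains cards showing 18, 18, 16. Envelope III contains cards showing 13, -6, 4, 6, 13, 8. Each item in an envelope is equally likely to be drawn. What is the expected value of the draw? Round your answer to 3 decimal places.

E[X | Envelope I] = (1 + 17 + 11 + 12)/4 = 41/4
E[X | Envelope II] = (18 + 18 + 16)/3 = 52/3
E[X | Envelope III] = (13 − 6 + 4 + 6 + 13 + 8)/6 = 19/3
E[X] = (3/4)·41/4 + (1/8)·52/3 + (1/8)·19/3 = 511/48 ≈ 10.646

10.646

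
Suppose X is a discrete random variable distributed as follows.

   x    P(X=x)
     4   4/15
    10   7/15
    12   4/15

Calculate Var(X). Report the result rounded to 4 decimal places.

9.5289

E[X] = (4/15)·4 + (7/15)·10 + (4/15)·12 = 134/15
E[X²] = (4/15)·16 + (7/15)·100 + (4/15)·144 = 268/3
Var(X) = 268/3 − (134/15)² = 2144/225 ≈ 9.5289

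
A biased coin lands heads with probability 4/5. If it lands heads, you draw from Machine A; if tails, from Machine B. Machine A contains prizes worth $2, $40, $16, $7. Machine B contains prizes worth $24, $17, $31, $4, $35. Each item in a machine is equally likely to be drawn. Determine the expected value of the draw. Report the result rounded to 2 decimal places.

E[X | Machine A] = (2 + 40 + 16 + 7)/4 = 65/4
E[X | Machine B] = (24 + 17 + 31 + 4 + 35)/5 = 111/5
E[X] = (4/5)·65/4 + (1/5)·111/5 = 436/25 ≈ 17.44

$17.44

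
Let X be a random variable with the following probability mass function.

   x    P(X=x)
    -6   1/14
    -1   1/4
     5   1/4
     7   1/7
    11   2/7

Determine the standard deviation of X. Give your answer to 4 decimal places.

5.3309

E[X] = 33/7, E[X²] = 709/14
Var(X) = E[X²] − (E[X])² = 709/14 − 1089/49 = 2785/98
SD(X) = √(2785/98) ≈ 5.3309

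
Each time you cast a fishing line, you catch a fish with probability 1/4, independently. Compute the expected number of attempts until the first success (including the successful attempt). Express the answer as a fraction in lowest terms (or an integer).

4

For a geometric distribution, E[trials] = 1/p = 1/(1/4) = 4.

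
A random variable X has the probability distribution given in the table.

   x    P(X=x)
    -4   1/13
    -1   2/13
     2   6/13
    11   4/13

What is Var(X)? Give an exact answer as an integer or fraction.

E[X] = (1/13)·(-4) + (2/13)·(-1) + (6/13)·2 + (4/13)·11 = 50/13
E[X²] = (1/13)·16 + (2/13)·1 + (6/13)·4 + (4/13)·121 = 526/13
Var(X) = 526/13 − (50/13)² = 4338/169

4338/169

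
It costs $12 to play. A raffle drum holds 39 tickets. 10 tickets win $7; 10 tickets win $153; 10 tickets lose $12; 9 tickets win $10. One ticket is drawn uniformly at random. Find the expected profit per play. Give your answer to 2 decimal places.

$28.26

E[payout] = (10/39)·7 + (10/39)·153 + (10/39)·(-12) + (9/39)·10 = 1570/39
Expected profit = 1570/39 − 12 = 1102/39 ≈ $28.26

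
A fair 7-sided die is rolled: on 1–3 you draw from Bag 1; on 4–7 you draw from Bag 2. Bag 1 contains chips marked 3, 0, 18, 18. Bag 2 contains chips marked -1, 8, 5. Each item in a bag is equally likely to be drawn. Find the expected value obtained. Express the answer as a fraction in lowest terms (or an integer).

E[X | Bag 1] = (3 + 0 + 18 + 18)/4 = 39/4
E[X | Bag 2] = (-1 + 8 + 5)/3 = 4
E[X] = (3/7)·39/4 + (4/7)·4 = 181/28

181/28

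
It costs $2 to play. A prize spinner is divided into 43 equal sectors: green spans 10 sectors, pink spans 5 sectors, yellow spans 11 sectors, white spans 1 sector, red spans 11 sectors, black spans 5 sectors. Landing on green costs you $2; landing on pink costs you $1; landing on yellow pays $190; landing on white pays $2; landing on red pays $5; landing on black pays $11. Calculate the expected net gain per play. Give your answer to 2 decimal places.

$48.63

E[payout] = (10/43)·(-2) + (5/43)·(-1) + (11/43)·190 + (1/43)·2 + (11/43)·5 + (5/43)·11 = 2177/43
Expected profit = 2177/43 − 2 = 2091/43 ≈ $48.63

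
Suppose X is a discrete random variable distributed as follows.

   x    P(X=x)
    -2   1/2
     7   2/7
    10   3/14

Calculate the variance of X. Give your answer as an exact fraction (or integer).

E[X] = (1/2)·(-2) + (2/7)·7 + (3/14)·10 = 22/7
E[X²] = (1/2)·4 + (2/7)·49 + (3/14)·100 = 262/7
Var(X) = 262/7 − (22/7)² = 1350/49

1350/49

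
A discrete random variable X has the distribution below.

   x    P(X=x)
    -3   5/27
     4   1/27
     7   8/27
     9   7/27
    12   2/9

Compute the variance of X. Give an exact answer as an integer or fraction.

E[X] = (5/27)·(-3) + (1/27)·4 + (8/27)·7 + (7/27)·9 + (2/9)·12 = 20/3
E[X²] = (5/27)·9 + (1/27)·16 + (8/27)·49 + (7/27)·81 + (2/9)·144 = 628/9
Var(X) = 628/9 − (20/3)² = 76/3

76/3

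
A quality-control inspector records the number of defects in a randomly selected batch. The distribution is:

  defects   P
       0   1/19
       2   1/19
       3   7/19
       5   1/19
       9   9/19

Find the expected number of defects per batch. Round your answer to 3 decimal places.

5.737

E[X] = (1/19)·0 + (1/19)·2 + (7/19)·3 + (1/19)·5 + (9/19)·9
     = 109/19 ≈ 5.737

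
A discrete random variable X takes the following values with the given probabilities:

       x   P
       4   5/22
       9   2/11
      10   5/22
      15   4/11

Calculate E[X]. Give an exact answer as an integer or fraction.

113/11

E[X] = (5/22)·4 + (2/11)·9 + (5/22)·10 + (4/11)·15
     = 113/11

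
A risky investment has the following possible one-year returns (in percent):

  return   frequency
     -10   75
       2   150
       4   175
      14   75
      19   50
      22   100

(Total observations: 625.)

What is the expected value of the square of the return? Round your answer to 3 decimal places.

Total = 625, so P(return=-10) = 75/625, etc.
E[X²] = (3/25)·100 + (6/25)·4 + (7/25)·16 + (3/25)·196 + (2/25)·361 + (4/25)·484
     = 3682/25 ≈ 147.280

147.280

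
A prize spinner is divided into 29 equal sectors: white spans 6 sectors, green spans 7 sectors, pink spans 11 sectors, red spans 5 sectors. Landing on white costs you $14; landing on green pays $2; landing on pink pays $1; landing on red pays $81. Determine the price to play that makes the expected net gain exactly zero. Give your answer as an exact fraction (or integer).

E[payout] = (6/29)·(-14) + (7/29)·2 + (11/29)·1 + (5/29)·81 = 346/29
Fair fee = E[payout] = 346/29

346/29 dollars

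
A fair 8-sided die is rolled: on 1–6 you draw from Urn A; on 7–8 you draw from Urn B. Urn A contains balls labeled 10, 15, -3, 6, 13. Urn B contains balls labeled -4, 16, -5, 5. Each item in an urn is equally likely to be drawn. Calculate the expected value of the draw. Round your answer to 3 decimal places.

6.900

E[X | Urn A] = (10 + 15 − 3 + 6 + 13)/5 = 41/5
E[X | Urn B] = (-4 + 16 − 5 + 5)/4 = 3
E[X] = (3/4)·41/5 + (1/4)·3 = 69/10 ≈ 6.900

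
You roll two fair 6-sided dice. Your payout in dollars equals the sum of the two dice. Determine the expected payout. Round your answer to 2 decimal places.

Distribution of the sum of the two dice: 2 w.p. 1/36, 3 w.p. 1/18, 4 w.p. 1/12, 5 w.p. 1/9, 6 w.p. 5/36, 7 w.p. 1/6, …
E[payout] = (1/36)·2 + (1/18)·3 + (1/12)·4 + (1/9)·5 + (5/36)·6 + (1/6)·7 + (5/36)·8 + (1/9)·9 + (1/12)·10 + (1/18)·11 + (1/36)·12 = 7
≈ $7.00

$7.00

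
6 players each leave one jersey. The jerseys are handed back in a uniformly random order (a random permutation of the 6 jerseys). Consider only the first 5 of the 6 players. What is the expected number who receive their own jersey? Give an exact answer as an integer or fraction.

5/6

Let Xᵢ = 1 if person i gets their own jersey. For each i, P(Xᵢ=1) = 1/6.
By linearity of expectation, E[X₁+…+X_5] = 5·(1/6) = 5/6.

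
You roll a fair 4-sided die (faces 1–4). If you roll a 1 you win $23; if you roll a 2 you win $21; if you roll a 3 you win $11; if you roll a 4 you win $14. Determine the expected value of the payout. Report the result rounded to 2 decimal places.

E[payout] = (1/4)·11 + (1/4)·14 + (1/4)·21 + (1/4)·23 = 69/4
≈ $17.25

$17.25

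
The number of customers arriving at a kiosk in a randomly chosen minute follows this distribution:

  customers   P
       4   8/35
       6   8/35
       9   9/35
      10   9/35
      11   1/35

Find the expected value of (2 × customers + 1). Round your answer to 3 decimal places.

15.971

E[2x+1] = (8/35)·9 + (8/35)·13 + (9/35)·19 + (9/35)·21 + (1/35)·23
     = 559/35 ≈ 15.971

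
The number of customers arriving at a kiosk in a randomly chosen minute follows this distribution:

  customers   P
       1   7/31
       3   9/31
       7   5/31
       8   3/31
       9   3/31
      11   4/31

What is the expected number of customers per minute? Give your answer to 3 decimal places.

5.290

E[X] = (7/31)·1 + (9/31)·3 + (5/31)·7 + (3/31)·8 + (3/31)·9 + (4/31)·11
     = 164/31 ≈ 5.290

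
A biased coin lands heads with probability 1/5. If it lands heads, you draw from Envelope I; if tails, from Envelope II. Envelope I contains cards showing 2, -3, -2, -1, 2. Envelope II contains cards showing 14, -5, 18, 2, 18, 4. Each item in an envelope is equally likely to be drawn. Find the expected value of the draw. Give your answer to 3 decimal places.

6.720

E[X | Envelope I] = (2 − 3 − 2 − 1 + 2)/5 = -2/5
E[X | Envelope II] = (14 − 5 + 18 + 2 + 18 + 4)/6 = 17/2
E[X] = (1/5)·(-2/5) + (4/5)·17/2 = 168/25 ≈ 6.720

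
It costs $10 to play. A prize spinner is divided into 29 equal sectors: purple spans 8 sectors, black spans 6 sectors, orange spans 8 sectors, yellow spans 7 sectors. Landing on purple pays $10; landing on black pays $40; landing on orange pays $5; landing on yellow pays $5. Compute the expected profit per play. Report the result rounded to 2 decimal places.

$3.62

E[payout] = (8/29)·10 + (6/29)·40 + (8/29)·5 + (7/29)·5 = 395/29
Expected profit = 395/29 − 10 = 105/29 ≈ $3.62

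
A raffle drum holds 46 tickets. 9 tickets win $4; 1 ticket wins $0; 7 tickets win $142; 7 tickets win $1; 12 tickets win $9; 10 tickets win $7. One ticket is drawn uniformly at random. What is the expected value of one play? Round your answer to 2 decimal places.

$26.41

E[payout] = (9/46)·4 + (1/46)·0 + (7/46)·142 + (7/46)·1 + (12/46)·9 + (10/46)·7 = 1215/46
≈ $26.41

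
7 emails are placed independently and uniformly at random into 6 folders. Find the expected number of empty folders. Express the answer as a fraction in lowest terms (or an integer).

Let Xⱼ=1 if folder j is empty. P(Xⱼ=1) = ((6-1)/6)^7 = 78125/279936.
By linearity, E[#empty] = 6·78125/279936 = 78125/46656.

78125/46656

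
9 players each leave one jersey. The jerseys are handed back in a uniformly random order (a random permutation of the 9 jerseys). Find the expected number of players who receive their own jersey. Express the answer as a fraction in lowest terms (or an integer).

1

Let Xᵢ = 1 if person i gets their own jersey. For each i, P(Xᵢ=1) = 1/9.
By linearity of expectation, E[X₁+…+X_9] = 9·(1/9) = 1.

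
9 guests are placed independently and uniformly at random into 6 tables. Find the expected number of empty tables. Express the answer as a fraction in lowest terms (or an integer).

1953125/1679616

Let Xⱼ=1 if table j is empty. P(Xⱼ=1) = ((6-1)/6)^9 = 1953125/10077696.
By linearity, E[#empty] = 6·1953125/10077696 = 1953125/1679616.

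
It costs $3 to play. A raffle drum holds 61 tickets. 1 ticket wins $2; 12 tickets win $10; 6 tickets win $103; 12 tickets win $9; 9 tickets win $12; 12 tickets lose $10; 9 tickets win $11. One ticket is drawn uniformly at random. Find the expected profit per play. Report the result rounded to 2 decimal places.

$12.33

E[payout] = (1/61)·2 + (12/61)·10 + (6/61)·103 + (12/61)·9 + (9/61)·12 + (12/61)·(-10) + (9/61)·11 = 935/61
Expected profit = 935/61 − 3 = 752/61 ≈ $12.33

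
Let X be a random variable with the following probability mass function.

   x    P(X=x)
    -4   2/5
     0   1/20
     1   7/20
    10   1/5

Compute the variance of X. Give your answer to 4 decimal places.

E[X] = (2/5)·(-4) + (1/20)·0 + (7/20)·1 + (1/5)·10 = 3/4
E[X²] = (2/5)·16 + (1/20)·0 + (7/20)·1 + (1/5)·100 = 107/4
Var(X) = 107/4 − (3/4)² = 419/16 ≈ 26.1875

26.1875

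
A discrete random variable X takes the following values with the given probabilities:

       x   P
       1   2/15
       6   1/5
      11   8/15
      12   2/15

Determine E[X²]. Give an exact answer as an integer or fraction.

E[X²] = (2/15)·1 + (1/5)·36 + (8/15)·121 + (2/15)·144
     = 1366/15

1366/15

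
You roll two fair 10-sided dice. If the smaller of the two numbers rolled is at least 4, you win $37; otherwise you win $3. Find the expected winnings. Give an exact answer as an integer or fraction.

E[payout] = (51/100)·3 + (49/100)·37 = 983/50

983/50 dollars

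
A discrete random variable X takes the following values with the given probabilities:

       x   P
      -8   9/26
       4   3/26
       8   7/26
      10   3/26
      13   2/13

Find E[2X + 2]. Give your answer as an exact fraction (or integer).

E[2x+2] = (9/26)·(-14) + (3/26)·10 + (7/26)·18 + (3/26)·22 + (2/13)·28
     = 8

8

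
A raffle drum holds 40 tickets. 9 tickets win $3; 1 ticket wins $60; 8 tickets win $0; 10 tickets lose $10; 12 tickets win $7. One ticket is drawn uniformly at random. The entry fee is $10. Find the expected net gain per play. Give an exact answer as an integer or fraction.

-329/40 dollars

E[payout] = (9/40)·3 + (1/40)·60 + (8/40)·0 + (10/40)·(-10) + (12/40)·7 = 71/40
Expected profit = 71/40 − 10 = -329/40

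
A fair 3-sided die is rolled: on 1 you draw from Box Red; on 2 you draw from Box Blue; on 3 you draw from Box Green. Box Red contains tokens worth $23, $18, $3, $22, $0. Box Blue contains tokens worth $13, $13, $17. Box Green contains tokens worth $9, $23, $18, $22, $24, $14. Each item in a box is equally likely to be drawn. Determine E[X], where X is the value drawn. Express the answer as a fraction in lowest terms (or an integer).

688/45 dollars

E[X | Box Red] = (23 + 18 + 3 + 22 + 0)/5 = 66/5
E[X | Box Blue] = (13 + 13 + 17)/3 = 43/3
E[X | Box Green] = (9 + 23 + 18 + 22 + 24 + 14)/6 = 55/3
E[X] = (1/3)·66/5 + (1/3)·43/3 + (1/3)·55/3 = 688/45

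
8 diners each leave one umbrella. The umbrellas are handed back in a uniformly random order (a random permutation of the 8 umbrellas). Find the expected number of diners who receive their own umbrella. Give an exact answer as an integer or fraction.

1

Let Xᵢ = 1 if person i gets their own umbrella. For each i, P(Xᵢ=1) = 1/8.
By linearity of expectation, E[X₁+…+X_8] = 8·(1/8) = 1.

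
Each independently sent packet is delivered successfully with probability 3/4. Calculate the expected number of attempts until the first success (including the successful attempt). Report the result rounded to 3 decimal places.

For a geometric distribution, E[trials] = 1/p = 1/(3/4) = 4/3.
≈ 1.333

1.333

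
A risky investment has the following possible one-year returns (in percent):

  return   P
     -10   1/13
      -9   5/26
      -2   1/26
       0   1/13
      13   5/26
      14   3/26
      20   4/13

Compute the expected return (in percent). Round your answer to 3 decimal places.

7.692

E[X] = (1/13)·(-10) + (5/26)·(-9) + (1/26)·(-2) + (1/13)·0 + (5/26)·13 + (3/26)·14 + (4/13)·20
     = 100/13 ≈ 7.692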